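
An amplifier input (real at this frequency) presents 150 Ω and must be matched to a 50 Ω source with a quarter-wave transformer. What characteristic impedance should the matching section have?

Z_qwt = √(Z_0·R_L) = √(50 × 150) = √7500

Z_qwt ≈ 86.6 Ω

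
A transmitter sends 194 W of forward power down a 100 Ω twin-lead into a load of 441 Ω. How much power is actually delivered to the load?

P_delivered ≈ 117 W

Γ = (441 − 100)/(441 + 100) = 0.63
|Γ|² = 0.397
P_refl = |Γ|²·P_inc = 77.1 W, P_del = (1 − |Γ|²)·P_inc = 117 W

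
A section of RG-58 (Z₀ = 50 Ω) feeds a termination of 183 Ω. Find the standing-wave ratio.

Γ = (183 − 50)/(183 + 50) = 0.571
VSWR = (1 + 0.571)/(1 − 0.571)

VSWR ≈ 3.66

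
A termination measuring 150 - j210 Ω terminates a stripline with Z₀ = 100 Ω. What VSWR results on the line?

Γ = (Z_L − Z_0)/(Z_L + Z_0) = (50 − j210)/(250 − j210)
|Γ| = 216/326 = 0.661
VSWR = (1 + |Γ|)/(1 − |Γ|) = 1.66/0.339

VSWR ≈ 4.9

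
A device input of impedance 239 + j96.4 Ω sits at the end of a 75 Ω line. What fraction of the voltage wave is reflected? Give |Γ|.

Γ = (Z_L − Z_0)/(Z_L + Z_0) = (164 + j96.4)/(314 + j96.4)
|Γ| = 190/328

|Γ| ≈ 0.579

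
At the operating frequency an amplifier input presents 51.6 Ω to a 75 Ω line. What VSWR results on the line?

VSWR ≈ 1.45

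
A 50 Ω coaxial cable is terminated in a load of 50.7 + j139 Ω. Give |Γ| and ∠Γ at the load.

Γ = (Z_L − Z_0)/(Z_L + Z_0) = (0.7 + j139)/(100.7 + j139)
|Γ| = 139/172 = 0.81

Γ ≈ 0.81 ∠ 35.6°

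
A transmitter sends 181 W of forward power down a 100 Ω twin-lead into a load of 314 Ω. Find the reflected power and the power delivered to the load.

Γ = (314 − 100)/(314 + 100) = 0.517
|Γ|² = 0.267
P_refl = |Γ|²·P_inc = 48.4 W, P_del = (1 − |Γ|²)·P_inc = 133 W

P_reflected ≈ 48.4 W; P_delivered ≈ 133 W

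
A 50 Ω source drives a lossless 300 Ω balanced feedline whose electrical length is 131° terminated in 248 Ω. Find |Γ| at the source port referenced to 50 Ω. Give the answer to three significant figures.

|Γ| ≈ 0.725

tan(βl) = -1.15
Z_in = Z_0·(Z_L + jZ_0·tanβl)/(Z_0 + jZ_L·tanβl) = 303 − j57.4 Ω
Γ_s = (Z_in − Z_s)/(Z_in + Z_s) = (253 − j57.4)/(353 − j57.4), |Γ_s| = 0.725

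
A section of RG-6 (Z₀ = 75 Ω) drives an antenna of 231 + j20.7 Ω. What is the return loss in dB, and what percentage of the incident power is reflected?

RL ≈ 5.8 dB; 26.3% of incident power reflected

Γ = (156 + j20.7)/(306 + j20.7), |Γ| = 0.513
RL = −20·log₁₀(0.513) = 5.8 dB
P_refl/P_inc = |Γ|² = 0.263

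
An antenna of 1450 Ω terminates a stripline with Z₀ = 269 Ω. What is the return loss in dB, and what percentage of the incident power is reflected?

Γ = (1450 − 269)/(1450 + 269) = 0.687
RL = −20·log₁₀(0.687) = 3.26 dB
P_refl/P_inc = |Γ|² = 0.472

RL ≈ 3.26 dB; 47.2% of incident power reflected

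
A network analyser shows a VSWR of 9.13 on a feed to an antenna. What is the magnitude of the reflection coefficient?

|Γ| ≈ 0.803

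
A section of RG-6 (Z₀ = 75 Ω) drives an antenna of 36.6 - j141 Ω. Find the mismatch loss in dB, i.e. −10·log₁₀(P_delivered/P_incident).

mismatch loss ≈ 4.69 dB

Γ = (-38.4 − j141)/(111.6 − j141), |Γ| = 0.813
|Γ|² = 0.66, so P_del/P_inc = 1 − |Γ|² = 0.34
ML = −10·log₁₀(1 − |Γ|²)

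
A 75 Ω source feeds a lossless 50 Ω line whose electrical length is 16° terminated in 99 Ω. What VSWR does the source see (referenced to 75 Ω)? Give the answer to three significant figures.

tan(βl) = 0.287
Z_in = Z_0·(Z_L + jZ_0·tanβl)/(Z_0 + jZ_L·tanβl) = 81 − j31.7 Ω
Γ_s = (Z_in − Z_s)/(Z_in + Z_s) = (6.02 − j31.7)/(156 − j31.7), |Γ_s| = 0.202
VSWR = (1 + |Γ_s|)/(1 − |Γ_s|)

VSWR ≈ 1.51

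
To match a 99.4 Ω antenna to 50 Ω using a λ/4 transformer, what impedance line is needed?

Z_qwt = √(Z_0·R_L) = √(50 × 99.4) = √4970

Z_qwt ≈ 70.5 Ω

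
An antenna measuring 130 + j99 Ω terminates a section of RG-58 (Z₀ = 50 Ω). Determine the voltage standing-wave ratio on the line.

Γ = (Z_L − Z_0)/(Z_L + Z_0) = (80 + j99)/(180 + j99)
|Γ| = 127/205 = 0.62
VSWR = (1 + |Γ|)/(1 − |Γ|) = 1.62/0.38

VSWR ≈ 4.26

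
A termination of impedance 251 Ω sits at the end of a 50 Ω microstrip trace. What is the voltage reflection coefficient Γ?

Γ = (Z_L − Z_0)/(Z_L + Z_0) = (251 − 50)/(251 + 50) = 201/301

Γ = 0.668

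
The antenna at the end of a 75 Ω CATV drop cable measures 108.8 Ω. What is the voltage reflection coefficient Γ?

Γ = 0.184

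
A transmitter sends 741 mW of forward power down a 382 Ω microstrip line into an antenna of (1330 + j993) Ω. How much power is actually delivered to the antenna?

P_delivered ≈ 384 mW

|Γ| = |(948 + j993)/(1712 + j993)| = 0.694
|Γ|² = 0.481
P_refl = |Γ|²·P_inc = 357 mW, P_del = (1 − |Γ|²)·P_inc = 384 mW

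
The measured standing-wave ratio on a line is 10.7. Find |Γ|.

|Γ| = (S − 1)/(S + 1) = (10.7 − 1)/(10.7 + 1) = 9.7/11.7

|Γ| ≈ 0.829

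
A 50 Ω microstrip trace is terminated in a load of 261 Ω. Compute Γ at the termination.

Γ = 0.678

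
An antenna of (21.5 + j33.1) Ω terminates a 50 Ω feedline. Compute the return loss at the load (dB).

RL ≈ 5.12 dB

Γ = (-28.5 + j33.1)/(71.5 + j33.1), |Γ| = 0.554
RL = −20·log₁₀|Γ| = −20·log₁₀(0.554)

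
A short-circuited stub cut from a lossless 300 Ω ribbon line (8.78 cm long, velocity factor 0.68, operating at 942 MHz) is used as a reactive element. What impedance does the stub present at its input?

λ = v/f = 0.68·c / 942 MHz = 0.217 m
βl = 2π·l/λ = 2π × 0.405 = 146°
tan(βl) = -0.676
For a short-circuited stub, Z_in = jZ_0·tan(βl)

Z_in ≈ −j203 Ω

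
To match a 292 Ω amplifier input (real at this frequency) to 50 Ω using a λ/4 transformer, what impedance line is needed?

Z_qwt = √(Z_0·R_L) = √(50 × 292) = √14600

Z_qwt ≈ 121 Ω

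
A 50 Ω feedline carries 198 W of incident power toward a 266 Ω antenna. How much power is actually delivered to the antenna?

Γ = (266 − 50)/(266 + 50) = 0.684
|Γ|² = 0.467
P_refl = |Γ|²·P_inc = 92.5 W, P_del = (1 − |Γ|²)·P_inc = 105 W

P_delivered ≈ 105 W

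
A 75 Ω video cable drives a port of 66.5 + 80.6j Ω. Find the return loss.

RL ≈ 6.06 dB

Γ = (-8.5 + j80.6)/(141.5 + j80.6), |Γ| = 0.498
RL = −20·log₁₀|Γ| = −20·log₁₀(0.498)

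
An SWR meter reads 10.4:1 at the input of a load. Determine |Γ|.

|Γ| = (S − 1)/(S + 1) = (10.4 − 1)/(10.4 + 1) = 9.4/11.4

|Γ| ≈ 0.825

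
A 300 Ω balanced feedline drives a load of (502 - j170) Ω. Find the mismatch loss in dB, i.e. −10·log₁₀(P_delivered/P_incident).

mismatch loss ≈ 0.476 dB

Γ = (202 − j170)/(802 − j170), |Γ| = 0.322
|Γ|² = 0.104, so P_del/P_inc = 1 − |Γ|² = 0.896
ML = −10·log₁₀(1 − |Γ|²)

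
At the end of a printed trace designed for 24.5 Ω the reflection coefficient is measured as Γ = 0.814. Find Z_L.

Z_L ≈ 239 Ω

Z_L = Z_0·(1 + Γ)/(1 − Γ) = 24.5·(1.81)/(0.186)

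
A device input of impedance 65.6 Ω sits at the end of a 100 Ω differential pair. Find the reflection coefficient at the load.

Γ = -0.208

Γ = (Z_L − Z_0)/(Z_L + Z_0) = (65.6 − 100)/(65.6 + 100) = -34.4/165.6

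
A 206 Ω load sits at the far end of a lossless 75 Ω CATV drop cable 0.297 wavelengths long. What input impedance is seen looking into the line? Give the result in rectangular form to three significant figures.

Z_in ≈ 29.5 + j19.6 Ω

βl = 2π × 0.297 = 107°
tan(βl) = tan(107°) = -3.29
Z_in = Z_0·(Z_L + jZ_0·tanβl)/(Z_0 + jZ_L·tanβl)
     = 75·(206 − j247)/(75 − j677)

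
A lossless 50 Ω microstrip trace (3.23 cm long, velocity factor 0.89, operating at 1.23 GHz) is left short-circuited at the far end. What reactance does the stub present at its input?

λ = v/f = 0.89·c / 1.23 GHz = 0.217 m
βl = 2π·l/λ = 2π × 0.149 = 53.6°
tan(βl) = 1.35
For a short-circuited stub, Z_in = jZ_0·tan(βl)

X_in ≈ 67.7 Ω (inductive)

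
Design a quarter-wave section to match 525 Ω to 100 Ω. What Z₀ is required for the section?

Z_qwt ≈ 229 Ω

Z_qwt = √(Z_0·R_L) = √(100 × 525) = √52500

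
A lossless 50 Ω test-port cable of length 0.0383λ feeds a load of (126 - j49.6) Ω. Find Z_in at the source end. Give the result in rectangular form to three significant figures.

βl = 2π × 0.0383 = 13.8°
tan(βl) = tan(13.8°) = 0.245
Z_in = Z_0·(Z_L + jZ_0·tanβl)/(Z_0 + jZ_L·tanβl)
     = 50·(126 − j37.3)/(62.2 + j30.9)

Z_in ≈ 69.3 − j64.5 Ω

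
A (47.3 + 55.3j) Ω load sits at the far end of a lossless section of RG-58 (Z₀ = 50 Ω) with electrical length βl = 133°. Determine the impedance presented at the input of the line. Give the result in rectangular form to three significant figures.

tan(βl) = tan(133°) = -1.07
Z_in = Z_0·(Z_L + jZ_0·tanβl)/(Z_0 + jZ_L·tanβl)
     = 50·(47.3 + j1.68)/(109 − j50.7)

Z_in ≈ 17.5 + j8.89 Ω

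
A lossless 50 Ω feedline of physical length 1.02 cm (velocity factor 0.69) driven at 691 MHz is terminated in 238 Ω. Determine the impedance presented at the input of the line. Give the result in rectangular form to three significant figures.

Z_in ≈ 120 − j114 Ω

λ = v/f = 0.69·c / 691 MHz = 0.3 m
βl = 2π·l/λ = 2π × 0.034 = 12.3°
tan(βl) = tan(12.3°) = 0.217
Z_in = Z_0·(Z_L + jZ_0·tanβl)/(Z_0 + jZ_L·tanβl)
     = 50·(238 + j10.9)/(50 + j51.7)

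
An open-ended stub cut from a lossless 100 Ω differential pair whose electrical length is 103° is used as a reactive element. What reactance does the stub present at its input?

X_in ≈ 23.1 Ω (inductive)

tan(βl) = -4.33
For an open-ended stub, Z_in = −jZ_0·cot(βl) = −jZ_0/tan(βl)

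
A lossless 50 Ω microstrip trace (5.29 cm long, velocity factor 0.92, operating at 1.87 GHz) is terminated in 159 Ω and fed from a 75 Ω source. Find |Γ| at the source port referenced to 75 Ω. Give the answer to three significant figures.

λ = v/f = 0.92·c / 1.87 GHz = 0.148 m
βl = 2π·l/λ = 2π × 0.358 = 129°
tan(βl) = -1.23
Z_in = Z_0·(Z_L + jZ_0·tanβl)/(Z_0 + jZ_L·tanβl) = 24.5 + j34.3 Ω
Γ_s = (Z_in − Z_s)/(Z_in + Z_s) = (-50.5 + j34.3)/(99.5 + j34.3), |Γ_s| = 0.58

|Γ| ≈ 0.58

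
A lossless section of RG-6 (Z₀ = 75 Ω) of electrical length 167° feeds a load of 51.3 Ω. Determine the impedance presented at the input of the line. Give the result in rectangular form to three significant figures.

Z_in ≈ 52.7 − j8.99 Ω

tan(βl) = tan(167°) = -0.231
Z_in = Z_0·(Z_L + jZ_0·tanβl)/(Z_0 + jZ_L·tanβl)
     = 75·(51.3 − j17.3)/(75 − j11.8)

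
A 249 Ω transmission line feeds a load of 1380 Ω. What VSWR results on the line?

VSWR ≈ 5.54

For a purely resistive load, VSWR = R_L/Z_0 or Z_0/R_L (whichever > 1) = 1380/249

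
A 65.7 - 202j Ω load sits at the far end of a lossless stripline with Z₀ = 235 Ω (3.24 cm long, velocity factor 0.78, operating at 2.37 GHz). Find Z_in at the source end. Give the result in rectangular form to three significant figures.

Z_in ≈ 460 + j660 Ω

λ = v/f = 0.78·c / 2.37 GHz = 0.0987 m
βl = 2π·l/λ = 2π × 0.328 = 118°
tan(βl) = tan(118°) = -1.87
Z_in = Z_0·(Z_L + jZ_0·tanβl)/(Z_0 + jZ_L·tanβl)
     = 235·(65.7 − j641)/(-143 − j123)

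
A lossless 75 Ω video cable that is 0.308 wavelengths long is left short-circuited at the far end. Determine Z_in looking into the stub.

Z_in ≈ −j197 Ω

βl = 2π × 0.308 = 111°
tan(βl) = -2.62
For a short-circuited stub, Z_in = jZ_0·tan(βl)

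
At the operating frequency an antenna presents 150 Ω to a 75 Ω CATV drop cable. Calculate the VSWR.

Γ = (150 − 75)/(150 + 75) = 0.333
VSWR = (1 + 0.333)/(1 − 0.333)

VSWR ≈ 2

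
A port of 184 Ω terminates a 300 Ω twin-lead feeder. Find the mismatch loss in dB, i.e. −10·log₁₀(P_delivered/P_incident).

mismatch loss ≈ 0.257 dB

Γ = (184 − 300)/(184 + 300) = -0.24
|Γ|² = 0.0574, so P_del/P_inc = 1 − |Γ|² = 0.943
ML = −10·log₁₀(1 − |Γ|²)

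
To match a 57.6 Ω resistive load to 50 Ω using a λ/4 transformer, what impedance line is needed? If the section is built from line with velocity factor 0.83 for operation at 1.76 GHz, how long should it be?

Z_qwt = √(Z_0·R_L) = √(50 × 57.6) = √2880
λ = 0.83·c/f = 0.141 m, so l = λ/4 = 0.0354 m

Z_qwt ≈ 53.7 Ω; length ≈ 3.54 cm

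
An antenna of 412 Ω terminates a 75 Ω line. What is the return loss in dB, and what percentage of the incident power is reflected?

Γ = (412 − 75)/(412 + 75) = 0.692
RL = −20·log₁₀(0.692) = 3.2 dB
P_refl/P_inc = |Γ|² = 0.479

RL ≈ 3.2 dB; 47.9% of incident power reflected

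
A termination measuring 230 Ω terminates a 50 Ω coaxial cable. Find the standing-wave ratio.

Γ = (230 − 50)/(230 + 50) = 0.643
VSWR = (1 + 0.643)/(1 − 0.643)

VSWR ≈ 4.6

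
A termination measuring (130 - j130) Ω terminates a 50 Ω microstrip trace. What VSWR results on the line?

VSWR ≈ 5.4

Γ = (Z_L − Z_0)/(Z_L + Z_0) = (80 − j130)/(180 − j130)
|Γ| = 153/222 = 0.687
VSWR = (1 + |Γ|)/(1 − |Γ|) = 1.69/0.313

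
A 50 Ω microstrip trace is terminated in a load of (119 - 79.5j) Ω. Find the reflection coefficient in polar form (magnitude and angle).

Γ ≈ 0.564 ∠ -23.9°

Γ = (Z_L − Z_0)/(Z_L + Z_0) = (69 − j79.5)/(169 − j79.5)
|Γ| = 105/187 = 0.564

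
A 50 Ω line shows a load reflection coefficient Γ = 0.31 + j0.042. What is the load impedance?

Z_L ≈ 94.4 + j8.79 Ω

Z_L = Z_0·(1 + Γ)/(1 − Γ) = 50·(1.31 + j0.042)/(0.69 − j0.042)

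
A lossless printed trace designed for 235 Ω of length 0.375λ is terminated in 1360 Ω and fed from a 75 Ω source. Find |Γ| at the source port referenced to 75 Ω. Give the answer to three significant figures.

βl = 2π × 0.375 = 135°
tan(βl) = -1
Z_in = Z_0·(Z_L + jZ_0·tanβl)/(Z_0 + jZ_L·tanβl) = 78.9 + j221 Ω
Γ_s = (Z_in − Z_s)/(Z_in + Z_s) = (3.86 + j221)/(154 + j221), |Γ_s| = 0.821

|Γ| ≈ 0.821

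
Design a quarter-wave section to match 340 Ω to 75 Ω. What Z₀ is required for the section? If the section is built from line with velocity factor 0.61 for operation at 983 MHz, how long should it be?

Z_qwt ≈ 160 Ω; length ≈ 4.65 cm

Z_qwt = √(Z_0·R_L) = √(75 × 340) = √25500
λ = 0.61·c/f = 0.186 m, so l = λ/4 = 0.0465 m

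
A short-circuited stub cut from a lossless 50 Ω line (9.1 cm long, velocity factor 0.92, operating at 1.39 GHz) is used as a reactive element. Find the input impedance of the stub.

λ = v/f = 0.92·c / 1.39 GHz = 0.199 m
βl = 2π·l/λ = 2π × 0.458 = 165°
tan(βl) = -0.268
For a short-circuited stub, Z_in = jZ_0·tan(βl)

Z_in ≈ −j13.4 Ω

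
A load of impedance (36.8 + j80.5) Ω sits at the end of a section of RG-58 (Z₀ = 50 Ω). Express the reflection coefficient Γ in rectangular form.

Γ = (Z_L − Z_0)/(Z_L + Z_0) = (-13.2 + j80.5)/(86.8 + j80.5)

Γ ≈ 0.381 + j0.574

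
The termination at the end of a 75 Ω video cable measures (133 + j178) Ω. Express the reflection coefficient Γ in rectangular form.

Γ = (Z_L − Z_0)/(Z_L + Z_0) = (58 + j178)/(208 + j178)

Γ ≈ 0.584 + j0.356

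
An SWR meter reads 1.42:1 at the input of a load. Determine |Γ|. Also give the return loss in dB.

|Γ| = (S − 1)/(S + 1) = (1.42 − 1)/(1.42 + 1) = 0.42/2.42
RL = −20·log₁₀|Γ| = −20·log₁₀(0.174)

|Γ| ≈ 0.174; return loss ≈ 15.2 dB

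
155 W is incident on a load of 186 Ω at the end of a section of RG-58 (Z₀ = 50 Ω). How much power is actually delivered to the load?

Γ = (186 − 50)/(186 + 50) = 0.576
|Γ|² = 0.332
P_refl = |Γ|²·P_inc = 51.5 W, P_del = (1 − |Γ|²)·P_inc = 104 W

P_delivered ≈ 104 W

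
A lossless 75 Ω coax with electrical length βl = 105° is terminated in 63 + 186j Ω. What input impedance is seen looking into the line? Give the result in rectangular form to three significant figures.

tan(βl) = tan(105°) = -3.73
Z_in = Z_0·(Z_L + jZ_0·tanβl)/(Z_0 + jZ_L·tanβl)
     = 75·(63 − j93.9)/(769 − j235)

Z_in ≈ 8.18 − j6.66 Ω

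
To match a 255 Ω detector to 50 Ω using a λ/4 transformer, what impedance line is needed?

Z_qwt ≈ 113 Ω

Z_qwt = √(Z_0·R_L) = √(50 × 255) = √12750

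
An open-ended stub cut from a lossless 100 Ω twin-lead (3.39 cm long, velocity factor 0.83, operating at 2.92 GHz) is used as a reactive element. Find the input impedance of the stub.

Z_in ≈ +j133 Ω

λ = v/f = 0.83·c / 2.92 GHz = 0.0853 m
βl = 2π·l/λ = 2π × 0.398 = 143°
tan(βl) = -0.75
For an open-ended stub, Z_in = −jZ_0·cot(βl) = −jZ_0/tan(βl)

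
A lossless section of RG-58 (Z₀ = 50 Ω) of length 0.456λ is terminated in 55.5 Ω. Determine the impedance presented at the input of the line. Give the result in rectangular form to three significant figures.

Z_in ≈ 54.6 + j3 Ω

βl = 2π × 0.456 = 164°
tan(βl) = tan(164°) = -0.284
Z_in = Z_0·(Z_L + jZ_0·tanβl)/(Z_0 + jZ_L·tanβl)
     = 50·(55.5 − j14.2)/(50 − j15.7)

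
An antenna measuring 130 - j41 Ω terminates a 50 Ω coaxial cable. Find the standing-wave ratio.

VSWR ≈ 2.9

Γ = (Z_L − Z_0)/(Z_L + Z_0) = (80 − j41)/(180 − j41)
|Γ| = 89.9/185 = 0.487
VSWR = (1 + |Γ|)/(1 − |Γ|) = 1.49/0.513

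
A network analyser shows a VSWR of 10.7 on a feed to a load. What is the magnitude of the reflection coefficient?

|Γ| ≈ 0.829

|Γ| = (S − 1)/(S + 1) = (10.7 − 1)/(10.7 + 1) = 9.7/11.7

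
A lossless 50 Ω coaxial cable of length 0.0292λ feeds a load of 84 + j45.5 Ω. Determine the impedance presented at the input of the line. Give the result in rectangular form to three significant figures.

Z_in ≈ 110 + j24.5 Ω

βl = 2π × 0.0292 = 10.5°
tan(βl) = tan(10.5°) = 0.186
Z_in = Z_0·(Z_L + jZ_0·tanβl)/(Z_0 + jZ_L·tanβl)
     = 50·(84 + j54.8)/(41.6 + j15.6)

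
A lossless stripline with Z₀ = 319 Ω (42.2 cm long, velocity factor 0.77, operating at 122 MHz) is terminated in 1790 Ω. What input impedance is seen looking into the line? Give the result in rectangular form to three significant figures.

Z_in ≈ 58.5 − j53.1 Ω

λ = v/f = 0.77·c / 122 MHz = 1.89 m
βl = 2π·l/λ = 2π × 0.223 = 80.2°
tan(βl) = tan(80.2°) = 5.81
Z_in = Z_0·(Z_L + jZ_0·tanβl)/(Z_0 + jZ_L·tanβl)
     = 319·(1790 + j1850)/(319 + j10400)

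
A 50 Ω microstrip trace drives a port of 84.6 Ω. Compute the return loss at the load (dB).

Γ = (84.6 − 50)/(84.6 + 50) = 0.257
RL = −20·log₁₀|Γ| = −20·log₁₀(0.257)

RL ≈ 11.8 dB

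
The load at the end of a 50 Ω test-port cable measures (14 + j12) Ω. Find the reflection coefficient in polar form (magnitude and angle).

Γ = (Z_L − Z_0)/(Z_L + Z_0) = (-36 + j12)/(64 + j12)
|Γ| = 37.9/65.1 = 0.583

Γ ≈ 0.583 ∠ 151°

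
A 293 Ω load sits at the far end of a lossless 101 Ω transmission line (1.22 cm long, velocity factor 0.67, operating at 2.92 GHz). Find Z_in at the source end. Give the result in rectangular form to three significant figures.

λ = v/f = 0.67·c / 2.92 GHz = 0.0688 m
βl = 2π·l/λ = 2π × 0.177 = 63.8°
tan(βl) = tan(63.8°) = 2.03
Z_in = Z_0·(Z_L + jZ_0·tanβl)/(Z_0 + jZ_L·tanβl)
     = 101·(293 + j205)/(101 + j596)

Z_in ≈ 42 − j42.6 Ω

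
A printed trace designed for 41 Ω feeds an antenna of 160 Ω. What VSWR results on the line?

VSWR ≈ 3.9

Γ = (160 − 41)/(160 + 41) = 0.592
VSWR = (1 + 0.592)/(1 − 0.592)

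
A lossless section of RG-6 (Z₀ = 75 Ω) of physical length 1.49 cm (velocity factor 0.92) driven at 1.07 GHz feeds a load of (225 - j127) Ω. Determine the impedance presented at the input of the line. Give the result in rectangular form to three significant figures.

Z_in ≈ 64.4 − j105 Ω

λ = v/f = 0.92·c / 1.07 GHz = 0.258 m
βl = 2π·l/λ = 2π × 0.0578 = 20.8°
tan(βl) = tan(20.8°) = 0.38
Z_in = Z_0·(Z_L + jZ_0·tanβl)/(Z_0 + jZ_L·tanβl)
     = 75·(225 − j98.5)/(123 + j85.4)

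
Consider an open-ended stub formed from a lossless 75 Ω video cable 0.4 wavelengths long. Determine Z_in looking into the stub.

βl = 2π × 0.4 = 144°
tan(βl) = -0.727
For an open-ended stub, Z_in = −jZ_0·cot(βl) = −jZ_0/tan(βl)

Z_in ≈ +j103 Ω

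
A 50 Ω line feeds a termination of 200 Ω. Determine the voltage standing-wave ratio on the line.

VSWR ≈ 4

For a purely resistive load, VSWR = R_L/Z_0 or Z_0/R_L (whichever > 1) = 200/50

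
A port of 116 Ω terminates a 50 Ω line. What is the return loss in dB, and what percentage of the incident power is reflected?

RL ≈ 8.01 dB; 15.8% of incident power reflected

Γ = (116 − 50)/(116 + 50) = 0.398
RL = −20·log₁₀(0.398) = 8.01 dB
P_refl/P_inc = |Γ|² = 0.158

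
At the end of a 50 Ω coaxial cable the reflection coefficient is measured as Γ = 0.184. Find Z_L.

Z_L ≈ 72.5 Ω

Z_L = Z_0·(1 + Γ)/(1 − Γ) = 50·(1.18)/(0.816)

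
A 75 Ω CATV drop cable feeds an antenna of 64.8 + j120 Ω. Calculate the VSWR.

VSWR ≈ 4.77

Γ = (Z_L − Z_0)/(Z_L + Z_0) = (-10.2 + j120)/(139.8 + j120)
|Γ| = 120/184 = 0.654
VSWR = (1 + |Γ|)/(1 − |Γ|) = 1.65/0.346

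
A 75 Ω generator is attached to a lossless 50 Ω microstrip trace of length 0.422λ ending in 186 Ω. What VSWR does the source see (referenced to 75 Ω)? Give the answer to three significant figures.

βl = 2π × 0.422 = 152°
tan(βl) = -0.534
Z_in = Z_0·(Z_L + jZ_0·tanβl)/(Z_0 + jZ_L·tanβl) = 48.4 + j69.3 Ω
Γ_s = (Z_in − Z_s)/(Z_in + Z_s) = (-26.6 + j69.3)/(123 + j69.3), |Γ_s| = 0.525
VSWR = (1 + |Γ_s|)/(1 − |Γ_s|)

VSWR ≈ 3.21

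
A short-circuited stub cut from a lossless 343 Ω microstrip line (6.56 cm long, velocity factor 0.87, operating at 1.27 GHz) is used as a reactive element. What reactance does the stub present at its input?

λ = v/f = 0.87·c / 1.27 GHz = 0.206 m
βl = 2π·l/λ = 2π × 0.319 = 115°
tan(βl) = -2.15
For a short-circuited stub, Z_in = jZ_0·tan(βl)

X_in ≈ -738 Ω (capacitive)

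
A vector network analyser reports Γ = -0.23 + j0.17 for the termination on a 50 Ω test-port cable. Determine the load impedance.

Z_L ≈ 29.8 + j11 Ω

Z_L = Z_0·(1 + Γ)/(1 − Γ) = 50·(0.77 + j0.17)/(1.23 − j0.17)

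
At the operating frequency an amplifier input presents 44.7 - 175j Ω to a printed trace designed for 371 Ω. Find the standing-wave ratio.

VSWR ≈ 10.2

Γ = (Z_L − Z_0)/(Z_L + Z_0) = (-326.3 − j175)/(415.7 − j175)
|Γ| = 370/451 = 0.821
VSWR = (1 + |Γ|)/(1 − |Γ|) = 1.82/0.179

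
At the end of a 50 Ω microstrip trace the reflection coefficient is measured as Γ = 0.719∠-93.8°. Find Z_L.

Z_L ≈ 15 − j44.5 Ω

Z_L = Z_0·(1 + Γ)/(1 − Γ) = 50·(0.952 − j0.717)/(1.05 + j0.717)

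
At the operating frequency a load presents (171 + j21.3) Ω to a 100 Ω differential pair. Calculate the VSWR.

Γ = (Z_L − Z_0)/(Z_L + Z_0) = (71 + j21.3)/(271 + j21.3)
|Γ| = 74.1/272 = 0.273
VSWR = (1 + |Γ|)/(1 − |Γ|) = 1.27/0.727

VSWR ≈ 1.75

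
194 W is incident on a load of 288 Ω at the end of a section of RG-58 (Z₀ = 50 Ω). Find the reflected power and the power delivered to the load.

P_reflected ≈ 96.2 W; P_delivered ≈ 97.8 W

Γ = (288 − 50)/(288 + 50) = 0.704
|Γ|² = 0.496
P_refl = |Γ|²·P_inc = 96.2 W, P_del = (1 − |Γ|²)·P_inc = 97.8 W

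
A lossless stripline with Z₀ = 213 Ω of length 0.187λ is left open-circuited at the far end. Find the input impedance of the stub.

βl = 2π × 0.187 = 67.3°
tan(βl) = 2.39
For an open-circuited stub, Z_in = −jZ_0·cot(βl) = −jZ_0/tan(βl)

Z_in ≈ −j89 Ω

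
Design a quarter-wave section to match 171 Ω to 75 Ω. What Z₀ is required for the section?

Z_qwt ≈ 113 Ω

Z_qwt = √(Z_0·R_L) = √(75 × 171) = √12820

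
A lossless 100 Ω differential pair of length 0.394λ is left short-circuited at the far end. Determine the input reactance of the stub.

X_in ≈ -78.6 Ω (capacitive)

βl = 2π × 0.394 = 142°
tan(βl) = -0.786
For a short-circuited stub, Z_in = jZ_0·tan(βl)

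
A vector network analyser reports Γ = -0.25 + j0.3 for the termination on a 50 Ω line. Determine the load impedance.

Z_L = Z_0·(1 + Γ)/(1 − Γ) = 50·(0.75 + j0.3)/(1.25 − j0.3)

Z_L ≈ 25.6 + j18.2 Ω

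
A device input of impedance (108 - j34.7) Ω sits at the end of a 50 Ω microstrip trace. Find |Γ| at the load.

|Γ| ≈ 0.418

Γ = (Z_L − Z_0)/(Z_L + Z_0) = (58 − j34.7)/(158 − j34.7)
|Γ| = 67.6/162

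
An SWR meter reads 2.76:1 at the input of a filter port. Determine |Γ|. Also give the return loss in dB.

|Γ| ≈ 0.468; return loss ≈ 6.59 dB

|Γ| = (S − 1)/(S + 1) = (2.76 − 1)/(2.76 + 1) = 1.76/3.76
RL = −20·log₁₀|Γ| = −20·log₁₀(0.468)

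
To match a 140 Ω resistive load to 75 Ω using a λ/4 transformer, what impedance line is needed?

Z_qwt = √(Z_0·R_L) = √(75 × 140) = √10500

Z_qwt ≈ 102 Ω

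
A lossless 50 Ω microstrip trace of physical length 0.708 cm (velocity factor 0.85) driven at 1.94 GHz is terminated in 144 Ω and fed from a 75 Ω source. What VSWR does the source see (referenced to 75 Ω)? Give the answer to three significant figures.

VSWR ≈ 2.22

λ = v/f = 0.85·c / 1.94 GHz = 0.131 m
βl = 2π·l/λ = 2π × 0.0539 = 19.4°
tan(βl) = 0.352
Z_in = Z_0·(Z_L + jZ_0·tanβl)/(Z_0 + jZ_L·tanβl) = 79.8 − j63.3 Ω
Γ_s = (Z_in − Z_s)/(Z_in + Z_s) = (4.82 − j63.3)/(155 − j63.3), |Γ_s| = 0.38
VSWR = (1 + |Γ_s|)/(1 − |Γ_s|)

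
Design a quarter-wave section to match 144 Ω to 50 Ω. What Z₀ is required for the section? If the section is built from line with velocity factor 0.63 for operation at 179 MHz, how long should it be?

Z_qwt = √(Z_0·R_L) = √(50 × 144) = √7200
λ = 0.63·c/f = 1.06 m, so l = λ/4 = 0.264 m

Z_qwt ≈ 84.9 Ω; length ≈ 26.4 cm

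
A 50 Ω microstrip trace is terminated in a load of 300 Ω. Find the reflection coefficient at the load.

Γ = (Z_L − Z_0)/(Z_L + Z_0) = (300 − 50)/(300 + 50) = 250/350

Γ = 0.714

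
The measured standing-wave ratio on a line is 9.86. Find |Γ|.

|Γ| = (S − 1)/(S + 1) = (9.86 − 1)/(9.86 + 1) = 8.86/10.9

|Γ| ≈ 0.816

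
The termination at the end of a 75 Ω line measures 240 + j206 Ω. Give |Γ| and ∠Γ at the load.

Γ = (Z_L − Z_0)/(Z_L + Z_0) = (165 + j206)/(315 + j206)
|Γ| = 264/376 = 0.701

Γ ≈ 0.701 ∠ 18.1°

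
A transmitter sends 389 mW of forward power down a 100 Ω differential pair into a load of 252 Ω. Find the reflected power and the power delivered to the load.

Γ = (252 − 100)/(252 + 100) = 0.432
|Γ|² = 0.186
P_refl = |Γ|²·P_inc = 72.5 mW, P_del = (1 − |Γ|²)·P_inc = 316 mW

P_reflected ≈ 72.5 mW; P_delivered ≈ 316 mW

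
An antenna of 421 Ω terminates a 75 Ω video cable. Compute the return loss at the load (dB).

Γ = (421 − 75)/(421 + 75) = 0.698
RL = −20·log₁₀|Γ| = −20·log₁₀(0.698)

RL ≈ 3.13 dB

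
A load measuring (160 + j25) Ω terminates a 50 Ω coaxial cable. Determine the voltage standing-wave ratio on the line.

Γ = (Z_L − Z_0)/(Z_L + Z_0) = (110 + j25)/(210 + j25)
|Γ| = 113/211 = 0.533
VSWR = (1 + |Γ|)/(1 − |Γ|) = 1.53/0.467

VSWR ≈ 3.29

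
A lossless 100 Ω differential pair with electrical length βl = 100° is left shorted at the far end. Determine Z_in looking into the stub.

tan(βl) = -5.67
For a shorted stub, Z_in = jZ_0·tan(βl)

Z_in ≈ −j567 Ω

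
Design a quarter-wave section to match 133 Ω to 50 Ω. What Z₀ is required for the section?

Z_qwt ≈ 81.5 Ω

Z_qwt = √(Z_0·R_L) = √(50 × 133) = √6650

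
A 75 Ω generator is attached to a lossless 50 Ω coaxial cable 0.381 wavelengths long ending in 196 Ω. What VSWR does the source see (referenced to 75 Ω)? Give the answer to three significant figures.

βl = 2π × 0.381 = 137°
tan(βl) = -0.927
Z_in = Z_0·(Z_L + jZ_0·tanβl)/(Z_0 + jZ_L·tanβl) = 25.6 + j46.9 Ω
Γ_s = (Z_in − Z_s)/(Z_in + Z_s) = (-49.4 + j46.9)/(101 + j46.9), |Γ_s| = 0.613
VSWR = (1 + |Γ_s|)/(1 − |Γ_s|)

VSWR ≈ 4.17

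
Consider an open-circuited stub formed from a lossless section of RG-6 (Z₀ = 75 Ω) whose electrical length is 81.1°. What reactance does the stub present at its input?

X_in ≈ -11.7 Ω (capacitive)

tan(βl) = 6.39
For an open-circuited stub, Z_in = −jZ_0·cot(βl) = −jZ_0/tan(βl)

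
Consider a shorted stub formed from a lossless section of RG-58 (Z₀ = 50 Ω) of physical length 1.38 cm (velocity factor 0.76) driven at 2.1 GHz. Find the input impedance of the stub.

λ = v/f = 0.76·c / 2.1 GHz = 0.109 m
βl = 2π·l/λ = 2π × 0.127 = 45.8°
tan(βl) = 1.03
For a shorted stub, Z_in = jZ_0·tan(βl)

Z_in ≈ +j51.3 Ω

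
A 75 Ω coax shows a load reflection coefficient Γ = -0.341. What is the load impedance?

Z_L ≈ 36.9 Ω

Z_L = Z_0·(1 + Γ)/(1 − Γ) = 75·(0.659)/(1.34)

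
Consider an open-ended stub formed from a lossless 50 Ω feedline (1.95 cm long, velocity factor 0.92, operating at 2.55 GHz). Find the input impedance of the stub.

λ = v/f = 0.92·c / 2.55 GHz = 0.108 m
βl = 2π·l/λ = 2π × 0.18 = 64.9°
tan(βl) = 2.13
For an open-ended stub, Z_in = −jZ_0·cot(βl) = −jZ_0/tan(βl)

Z_in ≈ −j23.5 Ω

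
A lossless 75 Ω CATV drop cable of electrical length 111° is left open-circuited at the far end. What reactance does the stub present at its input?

tan(βl) = -2.61
For an open-circuited stub, Z_in = −jZ_0·cot(βl) = −jZ_0/tan(βl)

X_in ≈ 28.8 Ω (inductive)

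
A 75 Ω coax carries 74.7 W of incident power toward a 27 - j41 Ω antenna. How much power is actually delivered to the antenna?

P_delivered ≈ 50.1 W

|Γ| = |(-48 − j41)/(102 − j41)| = 0.574
|Γ|² = 0.33
P_refl = |Γ|²·P_inc = 24.6 W, P_del = (1 − |Γ|²)·P_inc = 50.1 W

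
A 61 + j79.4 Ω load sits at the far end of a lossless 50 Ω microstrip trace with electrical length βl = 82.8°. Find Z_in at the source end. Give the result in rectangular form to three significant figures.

Z_in ≈ 17.1 − j26.8 Ω

tan(βl) = tan(82.8°) = 7.92
Z_in = Z_0·(Z_L + jZ_0·tanβl)/(Z_0 + jZ_L·tanβl)
     = 50·(61 + j475)/(-579 + j483)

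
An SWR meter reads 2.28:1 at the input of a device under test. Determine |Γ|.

|Γ| = (S − 1)/(S + 1) = (2.28 − 1)/(2.28 + 1) = 1.28/3.28

|Γ| ≈ 0.39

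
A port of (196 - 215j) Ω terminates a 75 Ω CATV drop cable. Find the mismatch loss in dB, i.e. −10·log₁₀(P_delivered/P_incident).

mismatch loss ≈ 3.09 dB

Γ = (121 − j215)/(271 − j215), |Γ| = 0.713
|Γ|² = 0.509, so P_del/P_inc = 1 − |Γ|² = 0.491
ML = −10·log₁₀(1 − |Γ|²)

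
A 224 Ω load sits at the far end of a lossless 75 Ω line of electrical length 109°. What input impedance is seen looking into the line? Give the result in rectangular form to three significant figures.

tan(βl) = tan(109°) = -2.9
Z_in = Z_0·(Z_L + jZ_0·tanβl)/(Z_0 + jZ_L·tanβl)
     = 75·(224 − j218)/(75 − j651)

Z_in ≈ 27.7 + j22.6 Ω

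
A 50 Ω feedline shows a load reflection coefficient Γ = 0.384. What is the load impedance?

Z_L ≈ 112 Ω

Z_L = Z_0·(1 + Γ)/(1 − Γ) = 50·(1.38)/(0.616)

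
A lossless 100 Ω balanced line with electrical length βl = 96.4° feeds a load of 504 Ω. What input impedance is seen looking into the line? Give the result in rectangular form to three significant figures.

Z_in ≈ 20.1 + j10.8 Ω

tan(βl) = tan(96.4°) = -8.92
Z_in = Z_0·(Z_L + jZ_0·tanβl)/(Z_0 + jZ_L·tanβl)
     = 100·(504 − j892)/(100 − j4490)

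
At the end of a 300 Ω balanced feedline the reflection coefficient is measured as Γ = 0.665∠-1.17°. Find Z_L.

Z_L = Z_0·(1 + Γ)/(1 − Γ) = 300·(1.66 − j0.0136)/(0.335 + j0.0136)

Z_L ≈ 1490 − j72.4 Ω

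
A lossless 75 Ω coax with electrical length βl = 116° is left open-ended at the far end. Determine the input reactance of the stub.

tan(βl) = -2.05
For an open-ended stub, Z_in = −jZ_0·cot(βl) = −jZ_0/tan(βl)

X_in ≈ 36.6 Ω (inductive)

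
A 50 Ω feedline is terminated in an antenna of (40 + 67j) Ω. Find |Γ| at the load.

Γ = (Z_L − Z_0)/(Z_L + Z_0) = (-10 + j67)/(90 + j67)
|Γ| = 67.7/112

|Γ| ≈ 0.604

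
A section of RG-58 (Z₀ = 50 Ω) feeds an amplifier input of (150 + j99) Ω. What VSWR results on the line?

VSWR ≈ 4.41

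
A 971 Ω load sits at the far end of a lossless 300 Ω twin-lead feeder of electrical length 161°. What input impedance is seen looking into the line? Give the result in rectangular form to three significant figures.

tan(βl) = tan(161°) = -0.344
Z_in = Z_0·(Z_L + jZ_0·tanβl)/(Z_0 + jZ_L·tanβl)
     = 300·(971 − j103)/(300 − j334)

Z_in ≈ 484 + j437 Ω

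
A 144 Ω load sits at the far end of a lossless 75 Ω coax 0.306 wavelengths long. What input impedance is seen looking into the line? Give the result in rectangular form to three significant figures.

Z_in ≈ 42.8 + j19.4 Ω

βl = 2π × 0.306 = 110°
tan(βl) = tan(110°) = -2.72
Z_in = Z_0·(Z_L + jZ_0·tanβl)/(Z_0 + jZ_L·tanβl)
     = 75·(144 − j204)/(75 − j392)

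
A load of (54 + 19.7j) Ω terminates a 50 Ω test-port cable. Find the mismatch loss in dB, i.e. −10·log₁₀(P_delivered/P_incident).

Γ = (4 + j19.7)/(104 + j19.7), |Γ| = 0.19
|Γ|² = 0.0361, so P_del/P_inc = 1 − |Γ|² = 0.964
ML = −10·log₁₀(1 − |Γ|²)

mismatch loss ≈ 0.16 dB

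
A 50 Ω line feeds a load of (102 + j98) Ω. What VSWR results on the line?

VSWR ≈ 4.17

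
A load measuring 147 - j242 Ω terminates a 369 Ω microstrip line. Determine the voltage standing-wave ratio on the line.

Γ = (Z_L − Z_0)/(Z_L + Z_0) = (-222 − j242)/(516 − j242)
|Γ| = 328/570 = 0.576
VSWR = (1 + |Γ|)/(1 − |Γ|) = 1.58/0.424

VSWR ≈ 3.72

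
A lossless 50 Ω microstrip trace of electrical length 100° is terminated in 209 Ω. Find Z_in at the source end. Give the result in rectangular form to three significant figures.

Z_in ≈ 12.3 + j8.3 Ω

tan(βl) = tan(100°) = -5.67
Z_in = Z_0·(Z_L + jZ_0·tanβl)/(Z_0 + jZ_L·tanβl)
     = 50·(209 − j284)/(50 − j1190)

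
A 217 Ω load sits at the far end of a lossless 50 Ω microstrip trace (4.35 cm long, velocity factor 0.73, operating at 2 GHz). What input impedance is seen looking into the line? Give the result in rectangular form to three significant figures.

λ = v/f = 0.73·c / 2 GHz = 0.11 m
βl = 2π·l/λ = 2π × 0.397 = 143°
tan(βl) = tan(143°) = -0.753
Z_in = Z_0·(Z_L + jZ_0·tanβl)/(Z_0 + jZ_L·tanβl)
     = 50·(217 − j37.7)/(50 − j163)

Z_in ≈ 29.1 + j57.5 Ω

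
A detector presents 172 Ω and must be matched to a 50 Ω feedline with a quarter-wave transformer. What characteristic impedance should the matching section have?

Z_qwt = √(Z_0·R_L) = √(50 × 172) = √8600

Z_qwt ≈ 92.7 Ω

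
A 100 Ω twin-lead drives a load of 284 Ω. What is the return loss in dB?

RL ≈ 6.39 dB

Γ = (284 − 100)/(284 + 100) = 0.479
RL = −20·log₁₀|Γ| = −20·log₁₀(0.479)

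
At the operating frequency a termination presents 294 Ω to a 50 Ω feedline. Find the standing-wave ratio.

VSWR ≈ 5.88

For a purely resistive load, VSWR = R_L/Z_0 or Z_0/R_L (whichever > 1) = 294/50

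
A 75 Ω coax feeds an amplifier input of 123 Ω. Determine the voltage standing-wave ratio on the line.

VSWR ≈ 1.64

For a purely resistive load, VSWR = R_L/Z_0 or Z_0/R_L (whichever > 1) = 123/75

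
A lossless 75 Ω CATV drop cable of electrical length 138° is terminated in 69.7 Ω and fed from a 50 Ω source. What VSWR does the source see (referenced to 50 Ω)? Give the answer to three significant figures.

VSWR ≈ 1.5

tan(βl) = -0.9
Z_in = Z_0·(Z_L + jZ_0·tanβl)/(Z_0 + jZ_L·tanβl) = 74.2 − j5.42 Ω
Γ_s = (Z_in − Z_s)/(Z_in + Z_s) = (24.2 − j5.42)/(124 − j5.42), |Γ_s| = 0.2
VSWR = (1 + |Γ_s|)/(1 − |Γ_s|)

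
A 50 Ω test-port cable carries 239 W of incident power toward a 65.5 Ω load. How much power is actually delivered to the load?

P_delivered ≈ 235 W

Γ = (65.5 − 50)/(65.5 + 50) = 0.134
|Γ|² = 0.018
P_refl = |Γ|²·P_inc = 4.3 W, P_del = (1 − |Γ|²)·P_inc = 235 W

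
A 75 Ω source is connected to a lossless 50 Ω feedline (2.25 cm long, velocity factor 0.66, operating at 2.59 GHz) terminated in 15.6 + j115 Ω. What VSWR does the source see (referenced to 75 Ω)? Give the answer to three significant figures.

VSWR ≈ 30.4

λ = v/f = 0.66·c / 2.59 GHz = 0.0764 m
βl = 2π·l/λ = 2π × 0.294 = 106°
tan(βl) = -3.5
Z_in = Z_0·(Z_L + jZ_0·tanβl)/(Z_0 + jZ_L·tanβl) = 2.49 − j6.32 Ω
Γ_s = (Z_in − Z_s)/(Z_in + Z_s) = (-72.5 − j6.32)/(77.5 − j6.32), |Γ_s| = 0.936
VSWR = (1 + |Γ_s|)/(1 − |Γ_s|)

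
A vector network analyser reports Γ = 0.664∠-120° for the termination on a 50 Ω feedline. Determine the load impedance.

Z_L = Z_0·(1 + Γ)/(1 − Γ) = 50·(0.668 − j0.575)/(1.33 + j0.575)

Z_L ≈ 13.3 − j27.3 Ω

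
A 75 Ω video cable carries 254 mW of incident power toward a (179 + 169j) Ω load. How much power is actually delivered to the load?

P_delivered ≈ 147 mW

|Γ| = |(104 + j169)/(254 + j169)| = 0.65
|Γ|² = 0.423
P_refl = |Γ|²·P_inc = 107 mW, P_del = (1 − |Γ|²)·P_inc = 147 mW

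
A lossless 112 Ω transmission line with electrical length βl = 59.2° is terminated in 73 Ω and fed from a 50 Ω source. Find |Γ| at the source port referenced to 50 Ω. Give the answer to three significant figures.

tan(βl) = 1.68
Z_in = Z_0·(Z_L + jZ_0·tanβl)/(Z_0 + jZ_L·tanβl) = 127 + j49.2 Ω
Γ_s = (Z_in − Z_s)/(Z_in + Z_s) = (76.8 + j49.2)/(177 + j49.2), |Γ_s| = 0.497

|Γ| ≈ 0.497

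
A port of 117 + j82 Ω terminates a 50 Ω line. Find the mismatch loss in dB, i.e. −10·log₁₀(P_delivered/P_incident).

mismatch loss ≈ 1.7 dB

Γ = (67 + j82)/(167 + j82), |Γ| = 0.569
|Γ|² = 0.324, so P_del/P_inc = 1 − |Γ|² = 0.676
ML = −10·log₁₀(1 − |Γ|²)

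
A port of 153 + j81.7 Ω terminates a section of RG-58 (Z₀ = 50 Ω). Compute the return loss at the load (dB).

RL ≈ 4.43 dB

Γ = (103 + j81.7)/(203 + j81.7), |Γ| = 0.601
RL = −20·log₁₀|Γ| = −20·log₁₀(0.601)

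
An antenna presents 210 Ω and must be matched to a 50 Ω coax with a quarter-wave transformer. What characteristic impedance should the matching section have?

Z_qwt ≈ 102 Ω

Z_qwt = √(Z_0·R_L) = √(50 × 210) = √10500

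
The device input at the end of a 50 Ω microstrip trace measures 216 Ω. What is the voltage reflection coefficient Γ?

Γ = (Z_L − Z_0)/(Z_L + Z_0) = (216 − 50)/(216 + 50) = 166/266

Γ = 0.624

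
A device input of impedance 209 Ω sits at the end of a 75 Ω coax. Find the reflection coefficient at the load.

Γ = 0.472

Γ = (Z_L − Z_0)/(Z_L + Z_0) = (209 − 75)/(209 + 75) = 134/284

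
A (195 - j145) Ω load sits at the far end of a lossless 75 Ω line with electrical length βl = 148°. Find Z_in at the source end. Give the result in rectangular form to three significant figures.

Z_in ≈ 101 + j133 Ω

tan(βl) = tan(148°) = -0.625
Z_in = Z_0·(Z_L + jZ_0·tanβl)/(Z_0 + jZ_L·tanβl)
     = 75·(195 − j192)/(-15.6 − j122)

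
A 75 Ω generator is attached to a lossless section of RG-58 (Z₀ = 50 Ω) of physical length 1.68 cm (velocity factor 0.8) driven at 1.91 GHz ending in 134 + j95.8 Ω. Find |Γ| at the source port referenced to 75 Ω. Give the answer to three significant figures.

λ = v/f = 0.8·c / 1.91 GHz = 0.126 m
βl = 2π·l/λ = 2π × 0.134 = 48.1°
tan(βl) = 1.12
Z_in = Z_0·(Z_L + jZ_0·tanβl)/(Z_0 + jZ_L·tanβl) = 29.4 − j56 Ω
Γ_s = (Z_in − Z_s)/(Z_in + Z_s) = (-45.6 − j56)/(104 − j56), |Γ_s| = 0.61

|Γ| ≈ 0.61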